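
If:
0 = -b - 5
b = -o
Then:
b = -5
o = 5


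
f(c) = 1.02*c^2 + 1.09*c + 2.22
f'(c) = 2.04*c + 1.09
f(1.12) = 4.72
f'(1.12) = 3.37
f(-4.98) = 22.09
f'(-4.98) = -9.07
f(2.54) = 11.57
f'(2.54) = 6.27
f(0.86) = 3.91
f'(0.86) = 2.84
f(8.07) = 77.44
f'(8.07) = 17.55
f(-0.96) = 2.11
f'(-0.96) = -0.87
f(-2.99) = 8.08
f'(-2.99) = -5.01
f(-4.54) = 18.30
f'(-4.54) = -8.17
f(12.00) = 162.18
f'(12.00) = 25.57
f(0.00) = 2.22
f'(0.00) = 1.09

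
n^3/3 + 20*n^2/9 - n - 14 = (n/3 + 1)*(n - 7/3)*(n + 6)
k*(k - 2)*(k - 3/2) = k^3 - 7*k^2/2 + 3*k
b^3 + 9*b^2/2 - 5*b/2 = b*(b - 1/2)*(b + 5)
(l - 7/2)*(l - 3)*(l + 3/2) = l^3 - 5*l^2 + 3*l/4 + 63/4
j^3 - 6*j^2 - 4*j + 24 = (j - 6)*(j - 2)*(j + 2)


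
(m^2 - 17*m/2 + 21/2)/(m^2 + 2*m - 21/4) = 2*(m - 7)/(2*m + 7)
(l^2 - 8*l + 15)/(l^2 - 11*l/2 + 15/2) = 2*(l - 5)/(2*l - 5)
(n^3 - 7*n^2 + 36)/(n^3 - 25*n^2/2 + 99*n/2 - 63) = 2*(n + 2)/(2*n - 7)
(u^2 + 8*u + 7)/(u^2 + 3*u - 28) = (u + 1)/(u - 4)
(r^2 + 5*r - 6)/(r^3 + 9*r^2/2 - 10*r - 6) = 2*(r - 1)/(2*r^2 - 3*r - 2)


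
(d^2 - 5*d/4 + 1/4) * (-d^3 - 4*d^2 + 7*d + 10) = -d^5 - 11*d^4/4 + 47*d^3/4 + d^2/4 - 43*d/4 + 5/2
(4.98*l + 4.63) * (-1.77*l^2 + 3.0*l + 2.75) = -8.8146*l^3 + 6.7449*l^2 + 27.585*l + 12.7325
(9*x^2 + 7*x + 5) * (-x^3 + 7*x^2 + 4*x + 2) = -9*x^5 + 56*x^4 + 80*x^3 + 81*x^2 + 34*x + 10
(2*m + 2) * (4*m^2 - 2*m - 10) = 8*m^3 + 4*m^2 - 24*m - 20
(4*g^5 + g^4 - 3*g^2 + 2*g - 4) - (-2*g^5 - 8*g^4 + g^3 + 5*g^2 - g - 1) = 6*g^5 + 9*g^4 - g^3 - 8*g^2 + 3*g - 3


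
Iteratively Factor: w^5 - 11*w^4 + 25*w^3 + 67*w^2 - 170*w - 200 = (w + 1)*(w^4 - 12*w^3 + 37*w^2 + 30*w - 200) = (w - 5)*(w + 1)*(w^3 - 7*w^2 + 2*w + 40) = (w - 5)*(w - 4)*(w + 1)*(w^2 - 3*w - 10) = (w - 5)^2*(w - 4)*(w + 1)*(w + 2)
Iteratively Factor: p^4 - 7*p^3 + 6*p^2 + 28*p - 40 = (p - 2)*(p^3 - 5*p^2 - 4*p + 20) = (p - 2)*(p + 2)*(p^2 - 7*p + 10) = (p - 5)*(p - 2)*(p + 2)*(p - 2)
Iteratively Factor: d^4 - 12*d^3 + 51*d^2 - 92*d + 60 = (d - 3)*(d^3 - 9*d^2 + 24*d - 20) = (d - 3)*(d - 2)*(d^2 - 7*d + 10) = (d - 5)*(d - 3)*(d - 2)*(d - 2)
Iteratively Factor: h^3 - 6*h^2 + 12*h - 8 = (h - 2)*(h^2 - 4*h + 4) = (h - 2)^2*(h - 2)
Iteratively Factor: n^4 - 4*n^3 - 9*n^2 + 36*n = (n - 4)*(n^3 - 9*n) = (n - 4)*(n + 3)*(n^2 - 3*n) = (n - 4)*(n - 3)*(n + 3)*(n)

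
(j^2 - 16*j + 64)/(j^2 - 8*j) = (j - 8)/j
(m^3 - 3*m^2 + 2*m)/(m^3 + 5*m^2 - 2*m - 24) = m*(m - 1)/(m^2 + 7*m + 12)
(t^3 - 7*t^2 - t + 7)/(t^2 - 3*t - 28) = (t^2 - 1)/(t + 4)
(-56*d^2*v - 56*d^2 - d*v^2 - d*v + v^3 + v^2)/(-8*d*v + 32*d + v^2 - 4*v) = (7*d*v + 7*d + v^2 + v)/(v - 4)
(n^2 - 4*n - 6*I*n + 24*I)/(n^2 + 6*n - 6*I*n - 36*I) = (n - 4)/(n + 6)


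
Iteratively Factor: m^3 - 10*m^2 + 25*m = (m - 5)*(m^2 - 5*m) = (m - 5)^2*(m)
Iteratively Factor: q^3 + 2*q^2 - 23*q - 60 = (q + 3)*(q^2 - q - 20) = (q + 3)*(q + 4)*(q - 5)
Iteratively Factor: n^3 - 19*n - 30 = (n - 5)*(n^2 + 5*n + 6) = (n - 5)*(n + 2)*(n + 3)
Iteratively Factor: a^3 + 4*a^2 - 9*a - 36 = (a + 4)*(a^2 - 9) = (a + 3)*(a + 4)*(a - 3)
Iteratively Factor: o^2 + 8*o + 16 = (o + 4)*(o + 4)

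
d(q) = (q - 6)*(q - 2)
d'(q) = 2*q - 8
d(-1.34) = 24.52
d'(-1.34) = -10.68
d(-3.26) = 48.71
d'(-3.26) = -14.52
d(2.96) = -2.92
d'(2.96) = -2.08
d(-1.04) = 21.40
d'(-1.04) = -10.08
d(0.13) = 10.98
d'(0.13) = -7.74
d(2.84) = -2.65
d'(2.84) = -2.32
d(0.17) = 10.67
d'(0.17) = -7.66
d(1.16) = 4.07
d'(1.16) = -5.68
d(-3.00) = 45.00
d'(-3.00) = -14.00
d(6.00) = 0.00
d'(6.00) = 4.00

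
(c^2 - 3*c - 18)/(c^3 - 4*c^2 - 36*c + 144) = (c + 3)/(c^2 + 2*c - 24)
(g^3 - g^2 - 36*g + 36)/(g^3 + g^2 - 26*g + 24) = (g - 6)/(g - 4)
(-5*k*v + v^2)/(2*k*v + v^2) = (-5*k + v)/(2*k + v)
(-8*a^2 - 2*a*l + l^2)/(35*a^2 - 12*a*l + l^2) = (-8*a^2 - 2*a*l + l^2)/(35*a^2 - 12*a*l + l^2)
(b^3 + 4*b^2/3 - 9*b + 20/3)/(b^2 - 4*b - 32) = (3*b^2 - 8*b + 5)/(3*(b - 8))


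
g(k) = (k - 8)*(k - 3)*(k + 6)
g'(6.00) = 6.00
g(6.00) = -72.00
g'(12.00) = 270.00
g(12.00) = 648.00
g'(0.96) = -48.84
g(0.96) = 99.96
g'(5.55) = -5.09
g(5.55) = -72.16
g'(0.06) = -42.59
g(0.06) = 141.46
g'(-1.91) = -11.96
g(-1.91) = 199.01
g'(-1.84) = -13.44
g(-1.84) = 198.12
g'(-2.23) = -4.78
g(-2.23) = 201.71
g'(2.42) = -48.63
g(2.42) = 27.25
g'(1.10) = -49.37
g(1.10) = 93.08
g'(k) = (k - 8)*(k - 3) + (k - 8)*(k + 6) + (k - 3)*(k + 6) = 3*k^2 - 10*k - 42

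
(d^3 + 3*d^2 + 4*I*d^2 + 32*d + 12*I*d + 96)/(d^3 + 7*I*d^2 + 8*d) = (d^2 + d*(3 - 4*I) - 12*I)/(d*(d - I))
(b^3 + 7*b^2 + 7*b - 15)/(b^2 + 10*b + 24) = (b^3 + 7*b^2 + 7*b - 15)/(b^2 + 10*b + 24)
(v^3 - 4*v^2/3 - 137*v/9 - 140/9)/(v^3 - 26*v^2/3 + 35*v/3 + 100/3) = (v + 7/3)/(v - 5)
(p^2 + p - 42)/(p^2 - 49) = (p - 6)/(p - 7)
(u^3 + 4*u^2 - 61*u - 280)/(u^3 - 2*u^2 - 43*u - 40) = (u + 7)/(u + 1)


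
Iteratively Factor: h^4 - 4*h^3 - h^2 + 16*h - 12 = (h + 2)*(h^3 - 6*h^2 + 11*h - 6) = (h - 3)*(h + 2)*(h^2 - 3*h + 2) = (h - 3)*(h - 1)*(h + 2)*(h - 2)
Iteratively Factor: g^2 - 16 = (g - 4)*(g + 4)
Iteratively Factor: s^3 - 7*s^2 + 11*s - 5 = (s - 1)*(s^2 - 6*s + 5) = (s - 1)^2*(s - 5)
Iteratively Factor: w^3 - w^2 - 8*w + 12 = (w + 3)*(w^2 - 4*w + 4) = (w - 2)*(w + 3)*(w - 2)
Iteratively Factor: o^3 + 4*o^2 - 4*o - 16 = (o + 4)*(o^2 - 4) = (o - 2)*(o + 4)*(o + 2)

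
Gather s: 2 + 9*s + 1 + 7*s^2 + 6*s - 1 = 7*s^2 + 15*s + 2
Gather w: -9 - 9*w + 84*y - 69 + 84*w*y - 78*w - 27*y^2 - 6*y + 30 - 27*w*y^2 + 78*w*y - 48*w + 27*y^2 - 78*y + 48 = w*(-27*y^2 + 162*y - 135)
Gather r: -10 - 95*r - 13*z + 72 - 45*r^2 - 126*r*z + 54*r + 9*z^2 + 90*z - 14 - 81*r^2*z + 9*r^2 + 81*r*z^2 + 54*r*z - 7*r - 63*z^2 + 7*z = r^2*(-81*z - 36) + r*(81*z^2 - 72*z - 48) - 54*z^2 + 84*z + 48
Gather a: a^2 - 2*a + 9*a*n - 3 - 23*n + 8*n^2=a^2 + a*(9*n - 2) + 8*n^2 - 23*n - 3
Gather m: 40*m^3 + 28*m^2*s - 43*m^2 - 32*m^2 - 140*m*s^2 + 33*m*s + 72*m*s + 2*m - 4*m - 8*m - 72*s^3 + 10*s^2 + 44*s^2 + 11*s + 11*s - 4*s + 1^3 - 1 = 40*m^3 + m^2*(28*s - 75) + m*(-140*s^2 + 105*s - 10) - 72*s^3 + 54*s^2 + 18*s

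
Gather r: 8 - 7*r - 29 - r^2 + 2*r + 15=-r^2 - 5*r - 6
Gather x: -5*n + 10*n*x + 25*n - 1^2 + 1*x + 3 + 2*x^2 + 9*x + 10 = 20*n + 2*x^2 + x*(10*n + 10) + 12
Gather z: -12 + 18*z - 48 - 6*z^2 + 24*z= -6*z^2 + 42*z - 60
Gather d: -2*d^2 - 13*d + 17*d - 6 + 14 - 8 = -2*d^2 + 4*d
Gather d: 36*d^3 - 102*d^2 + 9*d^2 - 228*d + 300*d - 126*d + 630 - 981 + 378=36*d^3 - 93*d^2 - 54*d + 27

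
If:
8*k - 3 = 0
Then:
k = 3/8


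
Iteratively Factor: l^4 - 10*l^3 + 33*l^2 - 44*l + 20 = (l - 2)*(l^3 - 8*l^2 + 17*l - 10) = (l - 2)*(l - 1)*(l^2 - 7*l + 10) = (l - 5)*(l - 2)*(l - 1)*(l - 2)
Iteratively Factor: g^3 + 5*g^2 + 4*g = (g + 4)*(g^2 + g) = g*(g + 4)*(g + 1)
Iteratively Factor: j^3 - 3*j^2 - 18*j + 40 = (j + 4)*(j^2 - 7*j + 10) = (j - 5)*(j + 4)*(j - 2)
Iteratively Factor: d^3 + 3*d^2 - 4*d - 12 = (d - 2)*(d^2 + 5*d + 6) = (d - 2)*(d + 2)*(d + 3)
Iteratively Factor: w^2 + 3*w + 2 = (w + 1)*(w + 2)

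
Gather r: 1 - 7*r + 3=4 - 7*r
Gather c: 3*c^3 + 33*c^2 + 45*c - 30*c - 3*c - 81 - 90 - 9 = 3*c^3 + 33*c^2 + 12*c - 180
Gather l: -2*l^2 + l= -2*l^2 + l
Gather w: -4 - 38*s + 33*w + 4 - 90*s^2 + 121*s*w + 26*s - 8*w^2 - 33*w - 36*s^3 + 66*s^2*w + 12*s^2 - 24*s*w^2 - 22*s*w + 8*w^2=-36*s^3 - 78*s^2 - 24*s*w^2 - 12*s + w*(66*s^2 + 99*s)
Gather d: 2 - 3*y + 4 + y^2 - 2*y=y^2 - 5*y + 6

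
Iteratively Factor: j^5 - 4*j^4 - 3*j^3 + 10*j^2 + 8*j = (j - 4)*(j^4 - 3*j^2 - 2*j) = (j - 4)*(j + 1)*(j^3 - j^2 - 2*j) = j*(j - 4)*(j + 1)*(j^2 - j - 2) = j*(j - 4)*(j + 1)^2*(j - 2)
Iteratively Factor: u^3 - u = (u - 1)*(u^2 + u) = (u - 1)*(u + 1)*(u)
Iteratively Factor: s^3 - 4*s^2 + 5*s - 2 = (s - 1)*(s^2 - 3*s + 2) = (s - 1)^2*(s - 2)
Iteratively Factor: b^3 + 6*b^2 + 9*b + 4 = (b + 4)*(b^2 + 2*b + 1) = (b + 1)*(b + 4)*(b + 1)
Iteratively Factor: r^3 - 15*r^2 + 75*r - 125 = (r - 5)*(r^2 - 10*r + 25) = (r - 5)^2*(r - 5)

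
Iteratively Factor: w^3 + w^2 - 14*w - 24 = (w + 3)*(w^2 - 2*w - 8) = (w + 2)*(w + 3)*(w - 4)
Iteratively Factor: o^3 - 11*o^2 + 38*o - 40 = (o - 4)*(o^2 - 7*o + 10) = (o - 4)*(o - 2)*(o - 5)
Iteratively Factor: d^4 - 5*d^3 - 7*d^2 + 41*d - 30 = (d - 1)*(d^3 - 4*d^2 - 11*d + 30) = (d - 2)*(d - 1)*(d^2 - 2*d - 15) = (d - 2)*(d - 1)*(d + 3)*(d - 5)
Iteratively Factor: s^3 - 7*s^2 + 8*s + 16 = (s + 1)*(s^2 - 8*s + 16) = (s - 4)*(s + 1)*(s - 4)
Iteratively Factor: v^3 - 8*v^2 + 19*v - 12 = (v - 4)*(v^2 - 4*v + 3) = (v - 4)*(v - 3)*(v - 1)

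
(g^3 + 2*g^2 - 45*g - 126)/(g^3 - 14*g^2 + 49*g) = (g^2 + 9*g + 18)/(g*(g - 7))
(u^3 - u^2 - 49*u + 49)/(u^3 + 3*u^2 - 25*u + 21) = (u - 7)/(u - 3)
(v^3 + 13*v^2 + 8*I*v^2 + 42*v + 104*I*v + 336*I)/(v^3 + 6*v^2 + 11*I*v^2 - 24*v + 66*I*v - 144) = (v + 7)/(v + 3*I)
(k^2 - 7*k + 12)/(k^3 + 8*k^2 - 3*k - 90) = (k - 4)/(k^2 + 11*k + 30)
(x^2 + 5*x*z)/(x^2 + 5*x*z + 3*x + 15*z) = x/(x + 3)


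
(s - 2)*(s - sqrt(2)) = s^2 - 2*s - sqrt(2)*s + 2*sqrt(2)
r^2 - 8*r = r*(r - 8)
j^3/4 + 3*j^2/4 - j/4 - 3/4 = (j/4 + 1/4)*(j - 1)*(j + 3)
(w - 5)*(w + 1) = w^2 - 4*w - 5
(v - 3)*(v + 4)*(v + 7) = v^3 + 8*v^2 - 5*v - 84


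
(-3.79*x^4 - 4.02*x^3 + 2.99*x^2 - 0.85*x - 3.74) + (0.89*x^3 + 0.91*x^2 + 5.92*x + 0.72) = -3.79*x^4 - 3.13*x^3 + 3.9*x^2 + 5.07*x - 3.02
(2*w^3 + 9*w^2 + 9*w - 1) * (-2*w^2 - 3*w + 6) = -4*w^5 - 24*w^4 - 33*w^3 + 29*w^2 + 57*w - 6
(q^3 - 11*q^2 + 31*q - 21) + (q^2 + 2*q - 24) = q^3 - 10*q^2 + 33*q - 45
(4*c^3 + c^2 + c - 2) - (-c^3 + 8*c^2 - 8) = 5*c^3 - 7*c^2 + c + 6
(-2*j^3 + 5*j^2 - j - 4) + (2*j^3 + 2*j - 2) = 5*j^2 + j - 6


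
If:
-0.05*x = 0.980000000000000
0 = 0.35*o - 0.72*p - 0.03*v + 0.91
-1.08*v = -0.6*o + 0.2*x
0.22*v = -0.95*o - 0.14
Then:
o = -0.88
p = 0.71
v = 3.14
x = -19.60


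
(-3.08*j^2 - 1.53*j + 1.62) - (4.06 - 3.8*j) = -3.08*j^2 + 2.27*j - 2.44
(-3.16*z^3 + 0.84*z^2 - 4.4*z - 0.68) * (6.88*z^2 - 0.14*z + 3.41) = -21.7408*z^5 + 6.2216*z^4 - 41.1652*z^3 - 1.198*z^2 - 14.9088*z - 2.3188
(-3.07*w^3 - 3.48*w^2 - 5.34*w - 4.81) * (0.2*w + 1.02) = -0.614*w^4 - 3.8274*w^3 - 4.6176*w^2 - 6.4088*w - 4.9062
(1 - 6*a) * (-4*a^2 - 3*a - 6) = 24*a^3 + 14*a^2 + 33*a - 6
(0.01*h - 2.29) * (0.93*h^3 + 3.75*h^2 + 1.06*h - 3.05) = 0.0093*h^4 - 2.0922*h^3 - 8.5769*h^2 - 2.4579*h + 6.9845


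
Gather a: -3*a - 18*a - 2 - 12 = -21*a - 14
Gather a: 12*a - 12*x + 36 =12*a - 12*x + 36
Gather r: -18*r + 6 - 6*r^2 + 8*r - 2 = -6*r^2 - 10*r + 4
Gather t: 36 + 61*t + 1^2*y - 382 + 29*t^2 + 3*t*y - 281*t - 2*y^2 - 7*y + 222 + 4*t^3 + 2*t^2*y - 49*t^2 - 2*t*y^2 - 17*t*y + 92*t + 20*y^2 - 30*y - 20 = 4*t^3 + t^2*(2*y - 20) + t*(-2*y^2 - 14*y - 128) + 18*y^2 - 36*y - 144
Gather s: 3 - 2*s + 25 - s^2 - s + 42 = -s^2 - 3*s + 70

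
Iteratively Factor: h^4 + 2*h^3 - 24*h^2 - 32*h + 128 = (h + 4)*(h^3 - 2*h^2 - 16*h + 32) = (h - 4)*(h + 4)*(h^2 + 2*h - 8) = (h - 4)*(h - 2)*(h + 4)*(h + 4)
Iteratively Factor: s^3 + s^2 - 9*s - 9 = (s + 3)*(s^2 - 2*s - 3) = (s - 3)*(s + 3)*(s + 1)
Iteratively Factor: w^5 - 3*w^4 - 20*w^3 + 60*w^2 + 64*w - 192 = (w - 2)*(w^4 - w^3 - 22*w^2 + 16*w + 96) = (w - 2)*(w + 4)*(w^3 - 5*w^2 - 2*w + 24) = (w - 4)*(w - 2)*(w + 4)*(w^2 - w - 6) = (w - 4)*(w - 2)*(w + 2)*(w + 4)*(w - 3)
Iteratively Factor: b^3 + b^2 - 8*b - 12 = (b + 2)*(b^2 - b - 6) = (b + 2)^2*(b - 3)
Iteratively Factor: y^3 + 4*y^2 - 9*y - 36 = (y - 3)*(y^2 + 7*y + 12) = (y - 3)*(y + 4)*(y + 3)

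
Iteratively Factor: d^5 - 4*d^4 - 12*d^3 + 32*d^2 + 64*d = (d - 4)*(d^4 - 12*d^2 - 16*d) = d*(d - 4)*(d^3 - 12*d - 16) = d*(d - 4)*(d + 2)*(d^2 - 2*d - 8) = d*(d - 4)^2*(d + 2)*(d + 2)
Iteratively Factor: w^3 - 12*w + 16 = (w - 2)*(w^2 + 2*w - 8) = (w - 2)^2*(w + 4)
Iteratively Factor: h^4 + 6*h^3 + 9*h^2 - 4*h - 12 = (h + 3)*(h^3 + 3*h^2 - 4) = (h - 1)*(h + 3)*(h^2 + 4*h + 4) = (h - 1)*(h + 2)*(h + 3)*(h + 2)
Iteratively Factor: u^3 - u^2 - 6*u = (u - 3)*(u^2 + 2*u) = (u - 3)*(u + 2)*(u)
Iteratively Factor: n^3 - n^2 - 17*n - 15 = (n - 5)*(n^2 + 4*n + 3) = (n - 5)*(n + 1)*(n + 3)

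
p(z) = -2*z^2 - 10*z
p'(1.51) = -16.04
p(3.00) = -48.00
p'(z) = -4*z - 10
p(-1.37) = 9.95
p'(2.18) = -18.72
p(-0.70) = 6.02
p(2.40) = -35.52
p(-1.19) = 9.07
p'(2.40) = -19.60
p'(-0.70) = -7.20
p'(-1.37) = -4.52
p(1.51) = -19.66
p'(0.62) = -12.48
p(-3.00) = 12.00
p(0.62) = -6.97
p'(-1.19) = -5.24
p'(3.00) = -22.00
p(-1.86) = 11.68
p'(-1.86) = -2.56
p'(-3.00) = 2.00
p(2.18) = -31.30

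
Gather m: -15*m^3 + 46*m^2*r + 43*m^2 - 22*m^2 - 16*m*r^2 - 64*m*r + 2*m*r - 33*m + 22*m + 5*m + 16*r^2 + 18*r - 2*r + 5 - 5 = -15*m^3 + m^2*(46*r + 21) + m*(-16*r^2 - 62*r - 6) + 16*r^2 + 16*r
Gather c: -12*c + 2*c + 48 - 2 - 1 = 45 - 10*c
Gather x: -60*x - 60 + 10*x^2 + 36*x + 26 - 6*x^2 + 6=4*x^2 - 24*x - 28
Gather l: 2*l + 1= 2*l + 1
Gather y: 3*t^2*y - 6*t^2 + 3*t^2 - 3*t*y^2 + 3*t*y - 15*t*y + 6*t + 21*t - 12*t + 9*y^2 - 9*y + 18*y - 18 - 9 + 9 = -3*t^2 + 15*t + y^2*(9 - 3*t) + y*(3*t^2 - 12*t + 9) - 18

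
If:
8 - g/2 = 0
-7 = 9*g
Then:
No Solution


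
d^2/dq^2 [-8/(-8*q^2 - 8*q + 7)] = 128*(-8*q^2 - 8*q + 8*(2*q + 1)^2 + 7)/(8*q^2 + 8*q - 7)^3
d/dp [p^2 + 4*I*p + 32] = 2*p + 4*I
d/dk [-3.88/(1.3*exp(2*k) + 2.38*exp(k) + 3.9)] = (10.088*exp(k) + 9.2344)*exp(k)/(1.3*exp(2*k) + 2.38*exp(k) + 3.9)^2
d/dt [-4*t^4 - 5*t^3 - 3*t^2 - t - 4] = -16*t^3 - 15*t^2 - 6*t - 1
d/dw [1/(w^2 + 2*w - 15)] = 2*(-w - 1)/(w^2 + 2*w - 15)^2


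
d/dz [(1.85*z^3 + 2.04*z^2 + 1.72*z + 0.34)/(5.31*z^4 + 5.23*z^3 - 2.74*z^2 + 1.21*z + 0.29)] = (-9.8235*z^6 - 21.6648*z^5 - 43.1378*z^4 - 20.7358*z^3 + 3.4561*z^2 + 3.0464*z + 0.0873999999999999)/(28.1961*z^8 + 55.5426*z^7 - 1.7459*z^6 - 15.8102*z^5 + 23.244*z^4 - 3.5974*z^3 - 0.1251*z^2 + 0.7018*z + 0.0841)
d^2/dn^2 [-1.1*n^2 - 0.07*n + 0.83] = -2.20000000000000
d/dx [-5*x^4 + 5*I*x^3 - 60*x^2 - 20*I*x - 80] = -20*x^3 + 15*I*x^2 - 120*x - 20*I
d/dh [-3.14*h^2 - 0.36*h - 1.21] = -6.28*h - 0.36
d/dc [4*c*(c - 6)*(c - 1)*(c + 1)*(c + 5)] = 20*c^4 - 16*c^3 - 372*c^2 + 8*c + 120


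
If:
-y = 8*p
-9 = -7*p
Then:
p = 9/7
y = -72/7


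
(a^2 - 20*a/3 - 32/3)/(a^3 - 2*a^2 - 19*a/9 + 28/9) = 3*(a - 8)/(3*a^2 - 10*a + 7)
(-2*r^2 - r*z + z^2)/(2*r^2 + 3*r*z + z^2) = (-2*r + z)/(2*r + z)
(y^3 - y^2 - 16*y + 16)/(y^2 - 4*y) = y + 3 - 4/y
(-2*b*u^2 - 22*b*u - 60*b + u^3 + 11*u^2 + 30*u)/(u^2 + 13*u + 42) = (-2*b*u - 10*b + u^2 + 5*u)/(u + 7)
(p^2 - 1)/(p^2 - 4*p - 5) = (p - 1)/(p - 5)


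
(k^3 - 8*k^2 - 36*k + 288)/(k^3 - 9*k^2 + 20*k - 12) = (k^2 - 2*k - 48)/(k^2 - 3*k + 2)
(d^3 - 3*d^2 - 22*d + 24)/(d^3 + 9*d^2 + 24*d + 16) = (d^2 - 7*d + 6)/(d^2 + 5*d + 4)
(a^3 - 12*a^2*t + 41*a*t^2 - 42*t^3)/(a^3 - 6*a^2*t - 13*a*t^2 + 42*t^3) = (a - 3*t)/(a + 3*t)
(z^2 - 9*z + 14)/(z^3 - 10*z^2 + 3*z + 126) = (z - 2)/(z^2 - 3*z - 18)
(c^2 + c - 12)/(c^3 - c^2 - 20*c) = (c - 3)/(c*(c - 5))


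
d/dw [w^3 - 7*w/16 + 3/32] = 3*w^2 - 7/16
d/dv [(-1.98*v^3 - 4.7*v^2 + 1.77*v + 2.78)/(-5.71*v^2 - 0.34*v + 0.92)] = (11.3058*v^4 + 1.3464*v^3 + 6.2399*v^2 + 23.0996*v + 2.5736)/(32.6041*v^4 + 3.8828*v^3 - 10.3908*v^2 - 0.6256*v + 0.8464)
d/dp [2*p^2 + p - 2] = 4*p + 1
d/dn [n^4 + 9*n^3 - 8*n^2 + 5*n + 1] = 4*n^3 + 27*n^2 - 16*n + 5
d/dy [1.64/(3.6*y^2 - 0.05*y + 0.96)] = (0.082 - 11.808*y)/(3.6*y^2 - 0.05*y + 0.96)^2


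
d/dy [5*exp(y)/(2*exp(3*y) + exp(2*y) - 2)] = 5*(-2*(3*exp(y) + 1)*exp(2*y) + 2*exp(3*y) + exp(2*y) - 2)*exp(y)/(2*exp(3*y) + exp(2*y) - 2)^2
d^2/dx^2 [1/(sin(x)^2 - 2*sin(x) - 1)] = 2*(2*sin(x)^4 - 3*sin(x)^3 + sin(x)^2 + 5*sin(x) - 5)/(2*sin(x) + cos(x)^2)^3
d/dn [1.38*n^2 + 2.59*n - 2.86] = 2.76*n + 2.59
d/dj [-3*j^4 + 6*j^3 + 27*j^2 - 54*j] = -12*j^3 + 18*j^2 + 54*j - 54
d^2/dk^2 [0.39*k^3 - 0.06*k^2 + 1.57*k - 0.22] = 2.34*k - 0.12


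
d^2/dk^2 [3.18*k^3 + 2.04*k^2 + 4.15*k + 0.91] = 19.08*k + 4.08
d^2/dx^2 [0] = 0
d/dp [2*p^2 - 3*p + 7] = 4*p - 3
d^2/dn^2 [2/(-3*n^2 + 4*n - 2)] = 4*(9*n^2 - 12*n - 4*(3*n - 2)^2 + 6)/(3*n^2 - 4*n + 2)^3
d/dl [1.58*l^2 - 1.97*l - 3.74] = 3.16*l - 1.97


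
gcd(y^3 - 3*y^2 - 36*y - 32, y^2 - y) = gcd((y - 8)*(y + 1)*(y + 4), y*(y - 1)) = 1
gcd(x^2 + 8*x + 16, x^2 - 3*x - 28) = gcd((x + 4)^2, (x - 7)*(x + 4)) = x + 4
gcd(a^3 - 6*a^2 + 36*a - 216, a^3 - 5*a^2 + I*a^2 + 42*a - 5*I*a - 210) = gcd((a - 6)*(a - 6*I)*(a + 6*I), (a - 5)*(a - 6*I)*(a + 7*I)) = a - 6*I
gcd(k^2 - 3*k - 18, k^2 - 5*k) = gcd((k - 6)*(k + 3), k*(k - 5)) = 1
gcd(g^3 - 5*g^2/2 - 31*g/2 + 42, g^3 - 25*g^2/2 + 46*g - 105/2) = g - 3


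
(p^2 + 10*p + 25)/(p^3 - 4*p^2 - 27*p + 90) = (p + 5)/(p^2 - 9*p + 18)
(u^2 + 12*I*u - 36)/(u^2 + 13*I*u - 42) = (u + 6*I)/(u + 7*I)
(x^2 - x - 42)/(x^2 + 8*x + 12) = (x - 7)/(x + 2)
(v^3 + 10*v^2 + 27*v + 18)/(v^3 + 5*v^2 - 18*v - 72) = (v + 1)/(v - 4)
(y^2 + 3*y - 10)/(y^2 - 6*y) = (y^2 + 3*y - 10)/(y*(y - 6))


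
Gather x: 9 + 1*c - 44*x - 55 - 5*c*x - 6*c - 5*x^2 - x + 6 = -5*c - 5*x^2 + x*(-5*c - 45) - 40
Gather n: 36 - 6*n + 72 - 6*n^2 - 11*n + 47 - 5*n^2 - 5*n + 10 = -11*n^2 - 22*n + 165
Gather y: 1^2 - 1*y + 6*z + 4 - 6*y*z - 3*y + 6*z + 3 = y*(-6*z - 4) + 12*z + 8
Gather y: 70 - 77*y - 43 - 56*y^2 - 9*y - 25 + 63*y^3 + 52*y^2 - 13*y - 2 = 63*y^3 - 4*y^2 - 99*y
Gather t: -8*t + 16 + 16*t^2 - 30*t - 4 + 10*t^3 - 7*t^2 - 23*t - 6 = 10*t^3 + 9*t^2 - 61*t + 6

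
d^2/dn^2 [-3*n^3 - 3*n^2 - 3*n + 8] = -18*n - 6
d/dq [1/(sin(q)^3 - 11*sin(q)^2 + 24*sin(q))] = (-3*cos(q) + 22/tan(q) - 24*cos(q)/sin(q)^2)/((sin(q) - 8)^2*(sin(q) - 3)^2)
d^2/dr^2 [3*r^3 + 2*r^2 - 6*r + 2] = 18*r + 4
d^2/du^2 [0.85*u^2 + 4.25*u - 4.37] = 1.70000000000000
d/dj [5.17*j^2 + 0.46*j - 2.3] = 10.34*j + 0.46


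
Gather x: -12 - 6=-18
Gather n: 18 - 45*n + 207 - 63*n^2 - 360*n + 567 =-63*n^2 - 405*n + 792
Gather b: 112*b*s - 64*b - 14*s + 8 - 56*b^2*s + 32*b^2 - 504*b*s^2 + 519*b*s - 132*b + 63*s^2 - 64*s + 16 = b^2*(32 - 56*s) + b*(-504*s^2 + 631*s - 196) + 63*s^2 - 78*s + 24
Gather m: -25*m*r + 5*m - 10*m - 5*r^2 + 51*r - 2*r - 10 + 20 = m*(-25*r - 5) - 5*r^2 + 49*r + 10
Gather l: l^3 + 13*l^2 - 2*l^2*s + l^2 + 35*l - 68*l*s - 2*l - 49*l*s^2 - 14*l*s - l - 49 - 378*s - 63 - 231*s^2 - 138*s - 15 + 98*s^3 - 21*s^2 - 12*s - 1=l^3 + l^2*(14 - 2*s) + l*(-49*s^2 - 82*s + 32) + 98*s^3 - 252*s^2 - 528*s - 128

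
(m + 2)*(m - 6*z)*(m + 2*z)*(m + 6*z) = m^4 + 2*m^3*z + 2*m^3 - 36*m^2*z^2 + 4*m^2*z - 72*m*z^3 - 72*m*z^2 - 144*z^3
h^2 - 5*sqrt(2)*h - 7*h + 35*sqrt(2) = (h - 7)*(h - 5*sqrt(2))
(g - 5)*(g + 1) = g^2 - 4*g - 5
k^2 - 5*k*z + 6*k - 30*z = (k + 6)*(k - 5*z)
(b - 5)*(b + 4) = b^2 - b - 20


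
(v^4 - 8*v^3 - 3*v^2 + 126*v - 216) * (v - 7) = v^5 - 15*v^4 + 53*v^3 + 147*v^2 - 1098*v + 1512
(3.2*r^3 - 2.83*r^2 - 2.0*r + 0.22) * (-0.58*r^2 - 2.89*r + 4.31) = -1.856*r^5 - 7.6066*r^4 + 23.1307*r^3 - 6.5449*r^2 - 9.2558*r + 0.9482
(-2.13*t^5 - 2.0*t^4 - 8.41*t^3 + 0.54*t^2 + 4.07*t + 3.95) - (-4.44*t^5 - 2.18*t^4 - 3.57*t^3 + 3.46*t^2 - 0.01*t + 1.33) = 2.31*t^5 + 0.18*t^4 - 4.84*t^3 - 2.92*t^2 + 4.08*t + 2.62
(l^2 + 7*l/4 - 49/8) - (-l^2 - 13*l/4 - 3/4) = 2*l^2 + 5*l - 43/8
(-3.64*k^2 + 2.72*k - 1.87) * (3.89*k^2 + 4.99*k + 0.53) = -14.1596*k^4 - 7.5828*k^3 + 4.3693*k^2 - 7.8897*k - 0.9911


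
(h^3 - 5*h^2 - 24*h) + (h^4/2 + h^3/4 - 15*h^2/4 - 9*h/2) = h^4/2 + 5*h^3/4 - 35*h^2/4 - 57*h/2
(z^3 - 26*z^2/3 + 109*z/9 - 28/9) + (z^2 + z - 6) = z^3 - 23*z^2/3 + 118*z/9 - 82/9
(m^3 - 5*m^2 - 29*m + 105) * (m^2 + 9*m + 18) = m^5 + 4*m^4 - 56*m^3 - 246*m^2 + 423*m + 1890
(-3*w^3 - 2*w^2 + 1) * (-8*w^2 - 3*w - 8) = 24*w^5 + 25*w^4 + 30*w^3 + 8*w^2 - 3*w - 8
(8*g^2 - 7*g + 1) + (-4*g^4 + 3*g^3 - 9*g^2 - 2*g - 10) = -4*g^4 + 3*g^3 - g^2 - 9*g - 9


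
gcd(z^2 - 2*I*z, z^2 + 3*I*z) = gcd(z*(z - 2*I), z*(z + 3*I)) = z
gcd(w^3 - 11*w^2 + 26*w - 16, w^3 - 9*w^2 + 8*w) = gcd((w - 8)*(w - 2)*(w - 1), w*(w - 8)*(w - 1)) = w^2 - 9*w + 8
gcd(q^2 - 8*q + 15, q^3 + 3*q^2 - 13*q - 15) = q - 3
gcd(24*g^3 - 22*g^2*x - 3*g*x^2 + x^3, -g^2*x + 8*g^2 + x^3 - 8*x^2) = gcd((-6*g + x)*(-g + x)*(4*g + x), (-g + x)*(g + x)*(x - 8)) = -g + x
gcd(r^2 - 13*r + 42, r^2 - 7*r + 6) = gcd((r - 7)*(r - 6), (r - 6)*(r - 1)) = r - 6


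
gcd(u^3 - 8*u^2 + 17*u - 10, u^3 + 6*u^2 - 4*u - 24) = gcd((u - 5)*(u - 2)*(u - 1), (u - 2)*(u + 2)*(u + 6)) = u - 2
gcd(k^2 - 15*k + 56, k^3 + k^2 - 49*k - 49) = k - 7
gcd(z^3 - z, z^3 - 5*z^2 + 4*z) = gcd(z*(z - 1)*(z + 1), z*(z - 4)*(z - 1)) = z^2 - z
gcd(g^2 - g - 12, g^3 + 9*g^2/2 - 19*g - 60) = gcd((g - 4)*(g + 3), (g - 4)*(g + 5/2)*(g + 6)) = g - 4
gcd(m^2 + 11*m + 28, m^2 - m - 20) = m + 4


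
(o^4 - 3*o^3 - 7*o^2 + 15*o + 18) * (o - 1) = o^5 - 4*o^4 - 4*o^3 + 22*o^2 + 3*o - 18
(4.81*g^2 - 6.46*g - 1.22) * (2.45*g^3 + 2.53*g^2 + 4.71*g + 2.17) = 11.7845*g^5 - 3.6577*g^4 + 3.3223*g^3 - 23.0755*g^2 - 19.7644*g - 2.6474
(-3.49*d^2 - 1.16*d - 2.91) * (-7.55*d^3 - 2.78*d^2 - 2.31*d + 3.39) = 26.3495*d^5 + 18.4602*d^4 + 33.2572*d^3 - 1.0617*d^2 + 2.7897*d - 9.8649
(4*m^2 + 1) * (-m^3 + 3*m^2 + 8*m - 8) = -4*m^5 + 12*m^4 + 31*m^3 - 29*m^2 + 8*m - 8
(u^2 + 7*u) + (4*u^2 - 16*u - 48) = 5*u^2 - 9*u - 48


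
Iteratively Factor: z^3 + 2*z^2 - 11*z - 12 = (z - 3)*(z^2 + 5*z + 4) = (z - 3)*(z + 4)*(z + 1)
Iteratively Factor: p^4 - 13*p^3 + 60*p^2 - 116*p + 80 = (p - 2)*(p^3 - 11*p^2 + 38*p - 40) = (p - 4)*(p - 2)*(p^2 - 7*p + 10) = (p - 5)*(p - 4)*(p - 2)*(p - 2)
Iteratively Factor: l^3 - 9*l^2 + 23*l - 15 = (l - 5)*(l^2 - 4*l + 3) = (l - 5)*(l - 1)*(l - 3)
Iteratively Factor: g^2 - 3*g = (g)*(g - 3)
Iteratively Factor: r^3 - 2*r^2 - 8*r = (r)*(r^2 - 2*r - 8) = r*(r - 4)*(r + 2)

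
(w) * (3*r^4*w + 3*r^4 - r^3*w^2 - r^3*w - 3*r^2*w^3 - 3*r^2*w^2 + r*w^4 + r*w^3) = 3*r^4*w^2 + 3*r^4*w - r^3*w^3 - r^3*w^2 - 3*r^2*w^4 - 3*r^2*w^3 + r*w^5 + r*w^4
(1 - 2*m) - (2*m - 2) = 3 - 4*m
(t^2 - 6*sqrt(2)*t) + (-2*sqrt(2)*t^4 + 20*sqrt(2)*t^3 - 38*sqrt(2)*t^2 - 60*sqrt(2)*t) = -2*sqrt(2)*t^4 + 20*sqrt(2)*t^3 - 38*sqrt(2)*t^2 + t^2 - 66*sqrt(2)*t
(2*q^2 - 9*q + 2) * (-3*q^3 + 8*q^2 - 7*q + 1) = -6*q^5 + 43*q^4 - 92*q^3 + 81*q^2 - 23*q + 2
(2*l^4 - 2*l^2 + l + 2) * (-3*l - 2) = -6*l^5 - 4*l^4 + 6*l^3 + l^2 - 8*l - 4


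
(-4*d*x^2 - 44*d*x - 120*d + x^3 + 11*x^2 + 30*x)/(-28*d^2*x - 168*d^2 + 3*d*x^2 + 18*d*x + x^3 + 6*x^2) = (x + 5)/(7*d + x)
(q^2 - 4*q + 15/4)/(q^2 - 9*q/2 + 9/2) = (q - 5/2)/(q - 3)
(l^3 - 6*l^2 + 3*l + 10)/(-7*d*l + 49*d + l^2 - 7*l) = (-l^3 + 6*l^2 - 3*l - 10)/(7*d*l - 49*d - l^2 + 7*l)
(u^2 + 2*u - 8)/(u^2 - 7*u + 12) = (u^2 + 2*u - 8)/(u^2 - 7*u + 12)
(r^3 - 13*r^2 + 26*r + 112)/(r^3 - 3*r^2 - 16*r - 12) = (r^2 - 15*r + 56)/(r^2 - 5*r - 6)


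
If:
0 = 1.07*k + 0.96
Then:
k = -0.90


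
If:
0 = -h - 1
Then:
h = -1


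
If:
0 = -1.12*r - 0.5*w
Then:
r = -0.446428571428571*w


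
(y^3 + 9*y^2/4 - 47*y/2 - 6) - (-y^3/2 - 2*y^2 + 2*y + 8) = 3*y^3/2 + 17*y^2/4 - 51*y/2 - 14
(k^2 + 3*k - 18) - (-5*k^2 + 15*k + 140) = 6*k^2 - 12*k - 158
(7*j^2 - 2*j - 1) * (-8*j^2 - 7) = -56*j^4 + 16*j^3 - 41*j^2 + 14*j + 7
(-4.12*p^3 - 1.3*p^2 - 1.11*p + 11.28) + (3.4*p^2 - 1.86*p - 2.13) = -4.12*p^3 + 2.1*p^2 - 2.97*p + 9.15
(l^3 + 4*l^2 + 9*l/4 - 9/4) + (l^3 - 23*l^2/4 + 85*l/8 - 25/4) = 2*l^3 - 7*l^2/4 + 103*l/8 - 17/2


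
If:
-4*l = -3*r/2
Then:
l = 3*r/8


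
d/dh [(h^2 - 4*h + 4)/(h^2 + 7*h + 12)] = (11*h^2 + 16*h - 76)/(h^4 + 14*h^3 + 73*h^2 + 168*h + 144)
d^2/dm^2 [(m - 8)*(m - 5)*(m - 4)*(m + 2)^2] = 20*m^3 - 156*m^2 + 168*m + 280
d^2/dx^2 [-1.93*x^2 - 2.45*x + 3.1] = -3.86000000000000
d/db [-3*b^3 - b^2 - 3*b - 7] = -9*b^2 - 2*b - 3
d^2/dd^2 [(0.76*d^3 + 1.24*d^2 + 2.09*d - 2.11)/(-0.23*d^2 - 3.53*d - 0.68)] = (5.55111512312578e-17*d^5 + 2.66453525910038e-15*d^4 - 16.91045*d^3 - 9.11249400000001*d^2 + 10.131366*d + 60.81191)/(0.012167*d^6 + 0.560211*d^5 + 8.705937*d^4 + 47.299529*d^3 + 25.739292*d^2 + 4.896816*d + 0.314432)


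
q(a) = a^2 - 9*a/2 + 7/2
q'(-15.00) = -34.50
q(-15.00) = 296.00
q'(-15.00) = -34.50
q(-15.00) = 296.00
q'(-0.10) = -4.70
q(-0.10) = 3.96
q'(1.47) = -1.56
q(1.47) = -0.95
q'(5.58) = 6.66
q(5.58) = 9.53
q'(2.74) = 0.98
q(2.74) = -1.32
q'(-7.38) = -19.26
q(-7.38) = 91.17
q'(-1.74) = -7.98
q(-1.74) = 14.36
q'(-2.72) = -9.94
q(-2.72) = 23.14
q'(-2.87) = -10.24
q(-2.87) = 24.65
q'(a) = 2*a - 9/2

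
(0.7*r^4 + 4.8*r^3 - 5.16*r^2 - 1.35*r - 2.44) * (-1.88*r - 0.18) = -1.316*r^5 - 9.15*r^4 + 8.8368*r^3 + 3.4668*r^2 + 4.8302*r + 0.4392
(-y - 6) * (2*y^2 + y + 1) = -2*y^3 - 13*y^2 - 7*y - 6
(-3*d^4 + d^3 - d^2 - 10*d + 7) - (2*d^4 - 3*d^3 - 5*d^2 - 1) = -5*d^4 + 4*d^3 + 4*d^2 - 10*d + 8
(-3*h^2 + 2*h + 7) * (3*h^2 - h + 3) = -9*h^4 + 9*h^3 + 10*h^2 - h + 21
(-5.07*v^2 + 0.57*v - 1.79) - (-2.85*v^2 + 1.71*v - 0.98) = -2.22*v^2 - 1.14*v - 0.81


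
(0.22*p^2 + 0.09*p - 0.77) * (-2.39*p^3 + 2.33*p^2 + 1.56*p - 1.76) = -0.5258*p^5 + 0.2975*p^4 + 2.3932*p^3 - 2.0409*p^2 - 1.3596*p + 1.3552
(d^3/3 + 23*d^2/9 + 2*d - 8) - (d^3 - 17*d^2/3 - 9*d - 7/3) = -2*d^3/3 + 74*d^2/9 + 11*d - 17/3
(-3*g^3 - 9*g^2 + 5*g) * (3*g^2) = -9*g^5 - 27*g^4 + 15*g^3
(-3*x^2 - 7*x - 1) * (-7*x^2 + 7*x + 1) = 21*x^4 + 28*x^3 - 45*x^2 - 14*x - 1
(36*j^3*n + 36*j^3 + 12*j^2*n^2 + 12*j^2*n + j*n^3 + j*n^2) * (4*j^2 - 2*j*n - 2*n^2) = 144*j^5*n + 144*j^5 - 24*j^4*n^2 - 24*j^4*n - 92*j^3*n^3 - 92*j^3*n^2 - 26*j^2*n^4 - 26*j^2*n^3 - 2*j*n^5 - 2*j*n^4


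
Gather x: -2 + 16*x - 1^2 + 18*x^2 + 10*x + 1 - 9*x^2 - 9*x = 9*x^2 + 17*x - 2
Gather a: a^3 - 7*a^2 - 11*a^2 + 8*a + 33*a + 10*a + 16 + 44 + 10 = a^3 - 18*a^2 + 51*a + 70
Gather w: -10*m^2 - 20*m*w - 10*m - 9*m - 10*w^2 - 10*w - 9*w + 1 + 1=-10*m^2 - 19*m - 10*w^2 + w*(-20*m - 19) + 2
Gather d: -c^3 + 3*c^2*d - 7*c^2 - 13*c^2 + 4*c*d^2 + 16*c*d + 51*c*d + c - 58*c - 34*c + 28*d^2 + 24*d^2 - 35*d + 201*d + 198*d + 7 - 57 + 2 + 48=-c^3 - 20*c^2 - 91*c + d^2*(4*c + 52) + d*(3*c^2 + 67*c + 364)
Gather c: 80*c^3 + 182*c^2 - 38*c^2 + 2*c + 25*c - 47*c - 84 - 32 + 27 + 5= 80*c^3 + 144*c^2 - 20*c - 84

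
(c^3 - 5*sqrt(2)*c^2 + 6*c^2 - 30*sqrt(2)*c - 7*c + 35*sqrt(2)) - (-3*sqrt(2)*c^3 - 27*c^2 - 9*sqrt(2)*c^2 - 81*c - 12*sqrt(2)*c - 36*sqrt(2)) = c^3 + 3*sqrt(2)*c^3 + 4*sqrt(2)*c^2 + 33*c^2 - 18*sqrt(2)*c + 74*c + 71*sqrt(2)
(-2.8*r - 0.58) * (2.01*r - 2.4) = -5.628*r^2 + 5.5542*r + 1.392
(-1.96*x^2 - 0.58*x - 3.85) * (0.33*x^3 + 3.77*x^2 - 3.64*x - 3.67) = -0.6468*x^5 - 7.5806*x^4 + 3.6773*x^3 - 5.2101*x^2 + 16.1426*x + 14.1295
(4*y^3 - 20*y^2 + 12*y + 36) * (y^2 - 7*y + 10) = 4*y^5 - 48*y^4 + 192*y^3 - 248*y^2 - 132*y + 360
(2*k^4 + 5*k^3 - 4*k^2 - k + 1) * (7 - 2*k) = -4*k^5 + 4*k^4 + 43*k^3 - 26*k^2 - 9*k + 7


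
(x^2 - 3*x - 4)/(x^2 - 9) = (x^2 - 3*x - 4)/(x^2 - 9)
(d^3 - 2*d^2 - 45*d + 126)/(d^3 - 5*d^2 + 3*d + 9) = (d^2 + d - 42)/(d^2 - 2*d - 3)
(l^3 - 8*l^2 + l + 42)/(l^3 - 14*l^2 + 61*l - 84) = (l + 2)/(l - 4)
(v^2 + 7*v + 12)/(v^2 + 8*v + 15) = (v + 4)/(v + 5)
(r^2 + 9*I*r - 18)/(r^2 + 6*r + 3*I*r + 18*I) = (r + 6*I)/(r + 6)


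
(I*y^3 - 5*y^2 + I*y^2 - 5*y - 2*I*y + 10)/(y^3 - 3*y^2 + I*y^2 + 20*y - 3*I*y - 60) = I*(y^2 + y - 2)/(y^2 - y*(3 + 4*I) + 12*I)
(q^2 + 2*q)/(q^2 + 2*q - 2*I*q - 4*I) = q/(q - 2*I)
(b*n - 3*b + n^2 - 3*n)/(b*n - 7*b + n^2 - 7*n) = (n - 3)/(n - 7)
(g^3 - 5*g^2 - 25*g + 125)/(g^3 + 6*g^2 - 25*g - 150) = (g - 5)/(g + 6)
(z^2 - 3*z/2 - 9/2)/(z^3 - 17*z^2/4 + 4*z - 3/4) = 2*(2*z + 3)/(4*z^2 - 5*z + 1)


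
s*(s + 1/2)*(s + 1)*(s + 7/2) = s^4 + 5*s^3 + 23*s^2/4 + 7*s/4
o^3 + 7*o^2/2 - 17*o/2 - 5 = (o - 2)*(o + 1/2)*(o + 5)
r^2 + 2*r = r*(r + 2)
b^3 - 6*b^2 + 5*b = b*(b - 5)*(b - 1)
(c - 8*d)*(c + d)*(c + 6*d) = c^3 - c^2*d - 50*c*d^2 - 48*d^3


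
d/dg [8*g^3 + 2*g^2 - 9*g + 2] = 24*g^2 + 4*g - 9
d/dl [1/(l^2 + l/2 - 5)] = 2*(-4*l - 1)/(2*l^2 + l - 10)^2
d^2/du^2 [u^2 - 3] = 2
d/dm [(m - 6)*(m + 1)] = 2*m - 5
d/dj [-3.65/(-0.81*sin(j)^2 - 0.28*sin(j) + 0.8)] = -(5.913*sin(j) + 1.022)*cos(j)/(0.81*sin(j)^2 + 0.28*sin(j) - 0.8)^2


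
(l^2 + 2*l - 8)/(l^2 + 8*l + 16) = (l - 2)/(l + 4)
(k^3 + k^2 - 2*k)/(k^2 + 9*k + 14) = k*(k - 1)/(k + 7)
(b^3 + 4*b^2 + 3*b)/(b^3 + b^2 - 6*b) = (b + 1)/(b - 2)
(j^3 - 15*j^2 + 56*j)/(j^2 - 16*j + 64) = j*(j - 7)/(j - 8)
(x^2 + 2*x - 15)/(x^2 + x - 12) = (x + 5)/(x + 4)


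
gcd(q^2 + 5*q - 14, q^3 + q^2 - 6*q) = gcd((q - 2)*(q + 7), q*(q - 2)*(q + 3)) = q - 2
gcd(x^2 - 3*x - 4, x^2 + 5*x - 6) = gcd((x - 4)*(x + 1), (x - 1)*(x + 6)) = 1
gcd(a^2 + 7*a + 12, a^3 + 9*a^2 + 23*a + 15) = a + 3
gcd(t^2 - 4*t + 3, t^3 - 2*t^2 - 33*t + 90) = t - 3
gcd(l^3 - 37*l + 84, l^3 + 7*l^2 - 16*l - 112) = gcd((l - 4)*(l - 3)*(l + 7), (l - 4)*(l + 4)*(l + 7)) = l^2 + 3*l - 28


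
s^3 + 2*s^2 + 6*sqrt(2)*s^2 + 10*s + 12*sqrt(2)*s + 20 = (s + 2)*(s + sqrt(2))*(s + 5*sqrt(2))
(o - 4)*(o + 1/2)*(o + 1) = o^3 - 5*o^2/2 - 11*o/2 - 2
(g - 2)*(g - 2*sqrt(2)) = g^2 - 2*sqrt(2)*g - 2*g + 4*sqrt(2)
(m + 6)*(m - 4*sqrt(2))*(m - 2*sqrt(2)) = m^3 - 6*sqrt(2)*m^2 + 6*m^2 - 36*sqrt(2)*m + 16*m + 96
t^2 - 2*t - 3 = (t - 3)*(t + 1)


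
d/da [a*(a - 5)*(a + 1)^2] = 4*a^3 - 9*a^2 - 18*a - 5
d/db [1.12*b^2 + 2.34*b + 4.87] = 2.24*b + 2.34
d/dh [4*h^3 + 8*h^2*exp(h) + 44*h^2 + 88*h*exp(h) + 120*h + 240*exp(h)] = 8*h^2*exp(h) + 12*h^2 + 104*h*exp(h) + 88*h + 328*exp(h) + 120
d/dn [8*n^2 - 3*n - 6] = 16*n - 3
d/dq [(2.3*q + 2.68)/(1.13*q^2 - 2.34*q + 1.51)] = (-2.599*q^2 - 6.0568*q + 9.7442)/(1.2769*q^4 - 5.2884*q^3 + 8.8882*q^2 - 7.0668*q + 2.2801)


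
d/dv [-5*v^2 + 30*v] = 30 - 10*v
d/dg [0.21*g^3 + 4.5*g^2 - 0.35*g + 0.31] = 0.63*g^2 + 9.0*g - 0.35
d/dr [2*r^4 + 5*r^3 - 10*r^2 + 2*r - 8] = 8*r^3 + 15*r^2 - 20*r + 2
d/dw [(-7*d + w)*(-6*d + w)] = -13*d + 2*w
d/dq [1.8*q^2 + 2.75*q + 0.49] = 3.6*q + 2.75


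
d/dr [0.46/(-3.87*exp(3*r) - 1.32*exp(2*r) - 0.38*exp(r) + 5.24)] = (5.3406*exp(2*r) + 1.2144*exp(r) + 0.1748)*exp(r)/(3.87*exp(3*r) + 1.32*exp(2*r) + 0.38*exp(r) - 5.24)^2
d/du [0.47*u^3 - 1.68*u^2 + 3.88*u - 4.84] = 1.41*u^2 - 3.36*u + 3.88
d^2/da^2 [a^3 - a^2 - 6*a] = 6*a - 2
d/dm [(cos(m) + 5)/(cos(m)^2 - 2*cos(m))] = (sin(m) - 10*sin(m)/cos(m)^2 + 10*tan(m))/(cos(m) - 2)^2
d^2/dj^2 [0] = 0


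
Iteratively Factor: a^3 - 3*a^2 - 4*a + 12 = (a + 2)*(a^2 - 5*a + 6) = (a - 2)*(a + 2)*(a - 3)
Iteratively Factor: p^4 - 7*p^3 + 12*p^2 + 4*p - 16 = (p - 2)*(p^3 - 5*p^2 + 2*p + 8) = (p - 4)*(p - 2)*(p^2 - p - 2) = (p - 4)*(p - 2)^2*(p + 1)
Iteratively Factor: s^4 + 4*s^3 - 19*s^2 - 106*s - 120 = (s + 4)*(s^3 - 19*s - 30) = (s + 3)*(s + 4)*(s^2 - 3*s - 10) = (s - 5)*(s + 3)*(s + 4)*(s + 2)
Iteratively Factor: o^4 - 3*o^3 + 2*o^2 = (o - 1)*(o^3 - 2*o^2) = o*(o - 1)*(o^2 - 2*o) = o*(o - 2)*(o - 1)*(o)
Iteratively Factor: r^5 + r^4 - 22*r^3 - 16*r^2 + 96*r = (r + 3)*(r^4 - 2*r^3 - 16*r^2 + 32*r) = (r + 3)*(r + 4)*(r^3 - 6*r^2 + 8*r) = (r - 2)*(r + 3)*(r + 4)*(r^2 - 4*r) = r*(r - 2)*(r + 3)*(r + 4)*(r - 4)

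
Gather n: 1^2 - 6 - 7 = -12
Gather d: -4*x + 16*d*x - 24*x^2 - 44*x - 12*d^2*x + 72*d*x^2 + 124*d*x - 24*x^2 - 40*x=-12*d^2*x + d*(72*x^2 + 140*x) - 48*x^2 - 88*x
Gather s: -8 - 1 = -9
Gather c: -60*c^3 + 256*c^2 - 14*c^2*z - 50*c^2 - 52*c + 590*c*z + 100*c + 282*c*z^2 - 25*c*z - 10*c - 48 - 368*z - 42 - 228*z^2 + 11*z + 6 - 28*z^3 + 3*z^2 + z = -60*c^3 + c^2*(206 - 14*z) + c*(282*z^2 + 565*z + 38) - 28*z^3 - 225*z^2 - 356*z - 84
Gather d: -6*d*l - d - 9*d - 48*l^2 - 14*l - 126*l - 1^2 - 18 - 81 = d*(-6*l - 10) - 48*l^2 - 140*l - 100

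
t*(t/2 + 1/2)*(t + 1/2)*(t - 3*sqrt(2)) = t^4/2 - 3*sqrt(2)*t^3/2 + 3*t^3/4 - 9*sqrt(2)*t^2/4 + t^2/4 - 3*sqrt(2)*t/4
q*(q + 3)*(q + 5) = q^3 + 8*q^2 + 15*q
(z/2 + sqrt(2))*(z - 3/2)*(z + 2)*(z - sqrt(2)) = z^4/2 + z^3/4 + sqrt(2)*z^3/2 - 7*z^2/2 + sqrt(2)*z^2/4 - 3*sqrt(2)*z/2 - z + 6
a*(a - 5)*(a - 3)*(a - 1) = a^4 - 9*a^3 + 23*a^2 - 15*a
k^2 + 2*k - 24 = (k - 4)*(k + 6)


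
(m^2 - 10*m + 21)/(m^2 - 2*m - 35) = (m - 3)/(m + 5)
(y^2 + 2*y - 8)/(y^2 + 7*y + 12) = (y - 2)/(y + 3)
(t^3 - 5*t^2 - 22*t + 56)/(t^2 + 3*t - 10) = (t^2 - 3*t - 28)/(t + 5)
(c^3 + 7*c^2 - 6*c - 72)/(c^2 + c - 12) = c + 6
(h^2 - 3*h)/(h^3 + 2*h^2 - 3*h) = (h - 3)/(h^2 + 2*h - 3)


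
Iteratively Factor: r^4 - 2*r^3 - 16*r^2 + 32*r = (r - 2)*(r^3 - 16*r) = (r - 2)*(r + 4)*(r^2 - 4*r) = r*(r - 2)*(r + 4)*(r - 4)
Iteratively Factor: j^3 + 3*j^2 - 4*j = (j + 4)*(j^2 - j) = j*(j + 4)*(j - 1)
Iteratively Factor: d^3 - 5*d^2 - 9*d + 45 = (d - 5)*(d^2 - 9) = (d - 5)*(d + 3)*(d - 3)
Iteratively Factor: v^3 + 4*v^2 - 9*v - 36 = (v + 3)*(v^2 + v - 12) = (v - 3)*(v + 3)*(v + 4)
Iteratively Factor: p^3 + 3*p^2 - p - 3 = (p + 1)*(p^2 + 2*p - 3) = (p + 1)*(p + 3)*(p - 1)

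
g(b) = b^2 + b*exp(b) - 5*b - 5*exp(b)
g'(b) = b*exp(b) + 2*b - 4*exp(b) - 5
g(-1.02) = 3.97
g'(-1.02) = -8.85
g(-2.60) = 19.20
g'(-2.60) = -10.69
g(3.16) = -49.18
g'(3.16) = -18.48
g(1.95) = -27.38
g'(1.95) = -15.51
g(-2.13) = 14.34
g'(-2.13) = -9.99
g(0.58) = -10.46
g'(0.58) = -9.95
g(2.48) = -36.34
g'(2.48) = -18.19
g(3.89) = -58.61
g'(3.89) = -2.60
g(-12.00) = 204.00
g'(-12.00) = -29.00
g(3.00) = -46.17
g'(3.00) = -19.09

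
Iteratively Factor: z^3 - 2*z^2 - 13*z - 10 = (z - 5)*(z^2 + 3*z + 2) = (z - 5)*(z + 1)*(z + 2)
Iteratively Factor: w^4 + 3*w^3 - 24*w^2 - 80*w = (w + 4)*(w^3 - w^2 - 20*w) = (w + 4)^2*(w^2 - 5*w) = w*(w + 4)^2*(w - 5)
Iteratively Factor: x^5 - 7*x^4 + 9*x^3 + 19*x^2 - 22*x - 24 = (x - 3)*(x^4 - 4*x^3 - 3*x^2 + 10*x + 8) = (x - 3)*(x + 1)*(x^3 - 5*x^2 + 2*x + 8) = (x - 3)*(x - 2)*(x + 1)*(x^2 - 3*x - 4) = (x - 3)*(x - 2)*(x + 1)^2*(x - 4)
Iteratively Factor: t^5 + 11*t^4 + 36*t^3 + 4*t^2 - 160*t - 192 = (t + 4)*(t^4 + 7*t^3 + 8*t^2 - 28*t - 48) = (t + 3)*(t + 4)*(t^3 + 4*t^2 - 4*t - 16) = (t + 3)*(t + 4)^2*(t^2 - 4) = (t + 2)*(t + 3)*(t + 4)^2*(t - 2)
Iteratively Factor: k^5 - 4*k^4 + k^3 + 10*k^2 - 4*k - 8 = (k - 2)*(k^4 - 2*k^3 - 3*k^2 + 4*k + 4) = (k - 2)^2*(k^3 - 3*k - 2) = (k - 2)^3*(k^2 + 2*k + 1) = (k - 2)^3*(k + 1)*(k + 1)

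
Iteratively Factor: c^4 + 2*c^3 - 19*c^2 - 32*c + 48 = (c + 3)*(c^3 - c^2 - 16*c + 16) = (c - 4)*(c + 3)*(c^2 + 3*c - 4) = (c - 4)*(c - 1)*(c + 3)*(c + 4)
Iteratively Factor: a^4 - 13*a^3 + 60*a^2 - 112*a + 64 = (a - 1)*(a^3 - 12*a^2 + 48*a - 64) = (a - 4)*(a - 1)*(a^2 - 8*a + 16) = (a - 4)^2*(a - 1)*(a - 4)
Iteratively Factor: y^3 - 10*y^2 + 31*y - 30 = (y - 3)*(y^2 - 7*y + 10) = (y - 5)*(y - 3)*(y - 2)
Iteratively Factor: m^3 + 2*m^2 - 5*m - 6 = (m + 3)*(m^2 - m - 2) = (m + 1)*(m + 3)*(m - 2)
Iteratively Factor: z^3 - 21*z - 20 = (z + 1)*(z^2 - z - 20) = (z + 1)*(z + 4)*(z - 5)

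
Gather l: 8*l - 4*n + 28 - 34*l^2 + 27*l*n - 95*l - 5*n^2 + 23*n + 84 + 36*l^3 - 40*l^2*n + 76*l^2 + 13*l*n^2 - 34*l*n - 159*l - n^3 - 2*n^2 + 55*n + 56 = 36*l^3 + l^2*(42 - 40*n) + l*(13*n^2 - 7*n - 246) - n^3 - 7*n^2 + 74*n + 168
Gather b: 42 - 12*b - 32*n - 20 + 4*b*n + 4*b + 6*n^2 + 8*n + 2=b*(4*n - 8) + 6*n^2 - 24*n + 24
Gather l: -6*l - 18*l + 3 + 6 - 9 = -24*l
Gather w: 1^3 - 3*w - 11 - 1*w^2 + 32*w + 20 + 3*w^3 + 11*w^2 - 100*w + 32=3*w^3 + 10*w^2 - 71*w + 42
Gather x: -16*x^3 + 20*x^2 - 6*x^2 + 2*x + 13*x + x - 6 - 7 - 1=-16*x^3 + 14*x^2 + 16*x - 14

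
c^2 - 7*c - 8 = (c - 8)*(c + 1)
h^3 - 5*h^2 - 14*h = h*(h - 7)*(h + 2)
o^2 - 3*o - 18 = (o - 6)*(o + 3)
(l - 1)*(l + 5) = l^2 + 4*l - 5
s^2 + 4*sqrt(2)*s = s*(s + 4*sqrt(2))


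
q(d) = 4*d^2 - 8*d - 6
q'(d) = 8*d - 8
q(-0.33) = -2.92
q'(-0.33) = -10.64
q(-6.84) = 235.86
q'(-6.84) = -62.72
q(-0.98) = 5.68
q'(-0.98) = -15.84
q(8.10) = 191.64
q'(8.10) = 56.80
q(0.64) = -9.48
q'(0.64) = -2.88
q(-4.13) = 95.27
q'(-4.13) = -41.04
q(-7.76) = 296.95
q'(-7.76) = -70.08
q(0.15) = -7.11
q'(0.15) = -6.80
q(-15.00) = 1014.00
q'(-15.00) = -128.00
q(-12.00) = 666.00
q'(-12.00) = -104.00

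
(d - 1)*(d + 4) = d^2 + 3*d - 4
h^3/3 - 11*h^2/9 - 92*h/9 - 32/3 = (h/3 + 1)*(h - 8)*(h + 4/3)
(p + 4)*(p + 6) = p^2 + 10*p + 24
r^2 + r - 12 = (r - 3)*(r + 4)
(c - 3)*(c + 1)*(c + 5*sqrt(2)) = c^3 - 2*c^2 + 5*sqrt(2)*c^2 - 10*sqrt(2)*c - 3*c - 15*sqrt(2)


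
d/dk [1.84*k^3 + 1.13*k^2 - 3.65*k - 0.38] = 5.52*k^2 + 2.26*k - 3.65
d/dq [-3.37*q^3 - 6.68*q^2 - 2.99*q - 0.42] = -10.11*q^2 - 13.36*q - 2.99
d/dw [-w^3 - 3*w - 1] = -3*w^2 - 3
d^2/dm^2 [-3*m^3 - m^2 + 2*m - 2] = -18*m - 2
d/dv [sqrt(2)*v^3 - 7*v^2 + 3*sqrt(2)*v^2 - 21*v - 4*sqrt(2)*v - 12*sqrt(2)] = 3*sqrt(2)*v^2 - 14*v + 6*sqrt(2)*v - 21 - 4*sqrt(2)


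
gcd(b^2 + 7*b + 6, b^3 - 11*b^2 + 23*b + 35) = b + 1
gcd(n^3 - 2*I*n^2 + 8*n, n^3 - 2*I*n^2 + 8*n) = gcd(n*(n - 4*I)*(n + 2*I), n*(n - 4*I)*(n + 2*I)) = n^3 - 2*I*n^2 + 8*n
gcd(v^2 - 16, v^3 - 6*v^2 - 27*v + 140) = v - 4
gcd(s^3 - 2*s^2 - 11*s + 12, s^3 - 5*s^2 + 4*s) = s^2 - 5*s + 4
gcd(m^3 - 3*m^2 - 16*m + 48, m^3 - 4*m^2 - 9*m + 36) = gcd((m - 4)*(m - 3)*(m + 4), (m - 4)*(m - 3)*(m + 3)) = m^2 - 7*m + 12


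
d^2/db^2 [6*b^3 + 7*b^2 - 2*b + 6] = 36*b + 14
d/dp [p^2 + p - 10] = 2*p + 1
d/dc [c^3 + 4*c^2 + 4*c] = 3*c^2 + 8*c + 4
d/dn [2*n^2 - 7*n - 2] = 4*n - 7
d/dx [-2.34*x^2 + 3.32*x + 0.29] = 3.32 - 4.68*x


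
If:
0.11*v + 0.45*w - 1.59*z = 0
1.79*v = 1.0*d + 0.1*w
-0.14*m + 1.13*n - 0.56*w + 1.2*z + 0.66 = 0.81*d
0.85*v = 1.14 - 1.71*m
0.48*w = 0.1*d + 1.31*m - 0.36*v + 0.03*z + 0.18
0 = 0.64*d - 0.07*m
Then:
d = 0.07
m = 0.59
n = -0.10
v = 0.14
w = 1.94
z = 0.56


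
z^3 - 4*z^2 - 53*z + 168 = (z - 8)*(z - 3)*(z + 7)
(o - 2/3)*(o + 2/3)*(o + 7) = o^3 + 7*o^2 - 4*o/9 - 28/9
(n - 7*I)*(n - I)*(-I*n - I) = -I*n^3 - 8*n^2 - I*n^2 - 8*n + 7*I*n + 7*I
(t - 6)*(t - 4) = t^2 - 10*t + 24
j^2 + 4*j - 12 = (j - 2)*(j + 6)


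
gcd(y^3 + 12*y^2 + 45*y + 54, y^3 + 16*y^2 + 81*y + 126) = y^2 + 9*y + 18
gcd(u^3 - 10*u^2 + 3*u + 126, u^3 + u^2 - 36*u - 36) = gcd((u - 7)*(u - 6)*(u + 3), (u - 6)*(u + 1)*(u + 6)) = u - 6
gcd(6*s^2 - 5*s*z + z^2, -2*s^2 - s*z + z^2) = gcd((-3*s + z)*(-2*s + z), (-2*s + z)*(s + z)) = -2*s + z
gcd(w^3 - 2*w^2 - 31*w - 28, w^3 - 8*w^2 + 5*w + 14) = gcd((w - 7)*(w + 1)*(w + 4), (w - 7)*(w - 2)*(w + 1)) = w^2 - 6*w - 7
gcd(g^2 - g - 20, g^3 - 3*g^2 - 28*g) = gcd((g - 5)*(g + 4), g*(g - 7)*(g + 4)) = g + 4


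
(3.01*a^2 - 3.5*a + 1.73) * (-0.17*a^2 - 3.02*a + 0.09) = -0.5117*a^4 - 8.4952*a^3 + 10.5468*a^2 - 5.5396*a + 0.1557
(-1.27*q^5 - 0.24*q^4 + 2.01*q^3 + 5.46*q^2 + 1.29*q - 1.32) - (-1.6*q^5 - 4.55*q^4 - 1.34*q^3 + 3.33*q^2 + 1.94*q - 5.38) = 0.33*q^5 + 4.31*q^4 + 3.35*q^3 + 2.13*q^2 - 0.65*q + 4.06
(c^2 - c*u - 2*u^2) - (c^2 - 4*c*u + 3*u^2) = 3*c*u - 5*u^2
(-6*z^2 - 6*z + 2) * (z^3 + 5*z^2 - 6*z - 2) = -6*z^5 - 36*z^4 + 8*z^3 + 58*z^2 - 4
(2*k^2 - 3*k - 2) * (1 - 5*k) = -10*k^3 + 17*k^2 + 7*k - 2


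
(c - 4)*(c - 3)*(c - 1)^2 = c^4 - 9*c^3 + 27*c^2 - 31*c + 12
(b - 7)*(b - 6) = b^2 - 13*b + 42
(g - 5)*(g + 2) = g^2 - 3*g - 10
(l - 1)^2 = l^2 - 2*l + 1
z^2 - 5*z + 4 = (z - 4)*(z - 1)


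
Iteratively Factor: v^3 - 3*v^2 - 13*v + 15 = (v - 1)*(v^2 - 2*v - 15) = (v - 5)*(v - 1)*(v + 3)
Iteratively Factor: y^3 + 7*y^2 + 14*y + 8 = (y + 1)*(y^2 + 6*y + 8) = (y + 1)*(y + 4)*(y + 2)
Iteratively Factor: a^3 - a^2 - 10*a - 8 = (a + 1)*(a^2 - 2*a - 8) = (a - 4)*(a + 1)*(a + 2)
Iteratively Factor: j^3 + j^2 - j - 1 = (j + 1)*(j^2 - 1) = (j - 1)*(j + 1)*(j + 1)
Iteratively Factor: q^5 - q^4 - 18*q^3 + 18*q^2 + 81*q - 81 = (q + 3)*(q^4 - 4*q^3 - 6*q^2 + 36*q - 27) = (q - 1)*(q + 3)*(q^3 - 3*q^2 - 9*q + 27) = (q - 3)*(q - 1)*(q + 3)*(q^2 - 9) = (q - 3)*(q - 1)*(q + 3)^2*(q - 3)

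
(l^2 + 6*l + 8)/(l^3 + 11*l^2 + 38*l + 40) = 1/(l + 5)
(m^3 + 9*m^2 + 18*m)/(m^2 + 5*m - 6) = m*(m + 3)/(m - 1)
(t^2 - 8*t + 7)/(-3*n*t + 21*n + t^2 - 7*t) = (t - 1)/(-3*n + t)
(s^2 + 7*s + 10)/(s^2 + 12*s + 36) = (s^2 + 7*s + 10)/(s^2 + 12*s + 36)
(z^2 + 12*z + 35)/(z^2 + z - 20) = (z + 7)/(z - 4)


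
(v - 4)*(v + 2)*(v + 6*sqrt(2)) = v^3 - 2*v^2 + 6*sqrt(2)*v^2 - 12*sqrt(2)*v - 8*v - 48*sqrt(2)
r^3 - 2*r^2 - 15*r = r*(r - 5)*(r + 3)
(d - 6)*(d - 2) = d^2 - 8*d + 12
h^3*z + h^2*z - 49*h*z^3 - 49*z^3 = (h - 7*z)*(h + 7*z)*(h*z + z)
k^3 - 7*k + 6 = (k - 2)*(k - 1)*(k + 3)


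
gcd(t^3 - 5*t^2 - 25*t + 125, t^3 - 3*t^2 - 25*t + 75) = t^2 - 25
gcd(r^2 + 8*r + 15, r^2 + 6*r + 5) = r + 5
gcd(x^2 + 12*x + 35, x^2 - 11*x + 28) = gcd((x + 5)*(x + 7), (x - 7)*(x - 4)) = 1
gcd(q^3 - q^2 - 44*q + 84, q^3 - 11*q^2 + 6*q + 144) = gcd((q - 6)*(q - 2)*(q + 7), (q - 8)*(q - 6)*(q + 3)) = q - 6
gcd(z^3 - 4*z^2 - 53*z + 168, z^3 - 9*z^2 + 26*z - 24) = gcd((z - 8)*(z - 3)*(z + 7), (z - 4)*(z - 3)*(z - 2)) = z - 3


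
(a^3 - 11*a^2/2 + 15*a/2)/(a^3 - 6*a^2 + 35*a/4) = 2*(a - 3)/(2*a - 7)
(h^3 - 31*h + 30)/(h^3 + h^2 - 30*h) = (h - 1)/h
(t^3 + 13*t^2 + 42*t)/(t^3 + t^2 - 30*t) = (t + 7)/(t - 5)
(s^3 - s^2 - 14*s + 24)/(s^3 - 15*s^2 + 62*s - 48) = (s^3 - s^2 - 14*s + 24)/(s^3 - 15*s^2 + 62*s - 48)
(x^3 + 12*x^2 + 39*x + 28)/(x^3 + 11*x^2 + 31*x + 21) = (x + 4)/(x + 3)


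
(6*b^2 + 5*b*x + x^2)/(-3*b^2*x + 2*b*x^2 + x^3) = (2*b + x)/(x*(-b + x))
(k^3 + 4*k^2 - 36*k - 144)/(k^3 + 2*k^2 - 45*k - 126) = (k^2 - 2*k - 24)/(k^2 - 4*k - 21)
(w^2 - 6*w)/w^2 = (w - 6)/w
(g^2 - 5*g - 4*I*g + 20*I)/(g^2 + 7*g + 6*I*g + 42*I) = (g^2 - g*(5 + 4*I) + 20*I)/(g^2 + g*(7 + 6*I) + 42*I)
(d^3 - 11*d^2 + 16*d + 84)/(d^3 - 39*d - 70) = (d - 6)/(d + 5)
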